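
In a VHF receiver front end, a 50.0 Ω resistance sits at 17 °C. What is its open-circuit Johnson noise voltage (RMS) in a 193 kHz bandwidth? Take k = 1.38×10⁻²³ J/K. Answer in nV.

393 nV

T = 17 °C + 273.15 = 290.15 K
V_n = √(4kTRB)
4kTRB = 4 × 1.38×10⁻²³ × 290.15 × 5.00×10¹ × 1.93×10⁵ = 1.55×10⁻¹³ V²
V_n = √(1.55×10⁻¹³) = 3.93×10⁻⁷ V = 393 nV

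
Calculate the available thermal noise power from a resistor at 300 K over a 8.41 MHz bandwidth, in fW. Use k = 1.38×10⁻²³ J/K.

P_n = kTB = 1.38×10⁻²³ × 300 × 8.41×10⁶ = 3.48×10⁻¹⁴ W = 34.8 fW

34.8 fW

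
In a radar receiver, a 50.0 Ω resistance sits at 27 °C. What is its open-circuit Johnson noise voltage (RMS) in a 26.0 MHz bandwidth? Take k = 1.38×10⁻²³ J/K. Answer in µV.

4.64 µV

T = 27 °C + 273.15 = 300.15 K
V_n = √(4kTRB)
4kTRB = 4 × 1.38×10⁻²³ × 300.15 × 5.00×10¹ × 2.60×10⁷ = 2.15×10⁻¹¹ V²
V_n = √(2.15×10⁻¹¹) = 4.64×10⁻⁶ V = 4.64 µV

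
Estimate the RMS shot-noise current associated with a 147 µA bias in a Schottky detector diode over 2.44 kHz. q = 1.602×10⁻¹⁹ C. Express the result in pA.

I_n = √(2qI·B)
2qI·B = 2 × 1.602×10⁻¹⁹ × 1.47×10⁻⁴ × 2.44×10³ = 1.15×10⁻¹⁹ A²
I_n = √(1.15×10⁻¹⁹) = 3.39×10⁻¹⁰ A = 339 pA

339 pA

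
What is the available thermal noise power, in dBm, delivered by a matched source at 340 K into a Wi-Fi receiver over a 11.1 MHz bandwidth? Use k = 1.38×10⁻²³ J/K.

P_n = kTB = 1.38×10⁻²³ × 340 × 1.11×10⁷ = 5.21×10⁻¹⁴ W
In dBm: 10 log₁₀(5.21×10⁻¹⁴ / 10⁻³) = −102.8 dBm

−102.8 dBm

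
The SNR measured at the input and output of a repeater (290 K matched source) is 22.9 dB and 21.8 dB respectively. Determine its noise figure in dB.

1.1 dB

NF (dB) = SNR_in(dB) − SNR_out(dB) when the source is at T₀
NF = 22.9 − 21.8 = 1.1 dB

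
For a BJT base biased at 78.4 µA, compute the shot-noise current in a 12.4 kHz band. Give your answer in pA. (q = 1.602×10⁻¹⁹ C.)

558 pA

I_n = √(2qI·B)
2qI·B = 2 × 1.602×10⁻¹⁹ × 7.84×10⁻⁵ × 1.24×10⁴ = 3.11×10⁻¹⁹ A²
I_n = √(3.11×10⁻¹⁹) = 5.58×10⁻¹⁰ A = 558 pA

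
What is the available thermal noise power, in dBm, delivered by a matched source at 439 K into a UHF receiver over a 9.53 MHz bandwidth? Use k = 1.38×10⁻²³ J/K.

−102.4 dBm

P_n = kTB = 1.38×10⁻²³ × 439 × 9.53×10⁶ = 5.77×10⁻¹⁴ W
In dBm: 10 log₁₀(5.77×10⁻¹⁴ / 10⁻³) = −102.4 dBm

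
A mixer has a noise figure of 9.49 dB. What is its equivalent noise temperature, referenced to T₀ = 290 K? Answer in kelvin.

F = 10^(9.49/10) = 8.89201
T_e = (F − 1)·T₀ = (8.89201 − 1) × 290 = 2289 K

2289 K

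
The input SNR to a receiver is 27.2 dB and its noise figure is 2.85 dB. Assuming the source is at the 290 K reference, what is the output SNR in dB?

24.35 dB

By definition F = SNR_in/SNR_out, so in dB: SNR_out = SNR_in − NF
SNR_out = 27.2 − 2.85 = 24.35 dB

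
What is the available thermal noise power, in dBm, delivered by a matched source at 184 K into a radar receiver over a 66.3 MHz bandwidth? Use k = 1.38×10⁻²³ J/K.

P_n = kTB = 1.38×10⁻²³ × 184 × 6.63×10⁷ = 1.68×10⁻¹³ W
In dBm: 10 log₁₀(1.68×10⁻¹³ / 10⁻³) = −97.7 dBm

−97.7 dBm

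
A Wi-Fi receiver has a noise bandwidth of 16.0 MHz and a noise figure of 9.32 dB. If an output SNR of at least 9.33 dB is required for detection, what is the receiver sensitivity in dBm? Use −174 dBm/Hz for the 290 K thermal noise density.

−83.3 dBm

Sensitivity = −174 + 10 log₁₀(B) + NF + SNR_min
= −174 + 72.04 + 9.32 + 9.33
= −83.31 dBm → −83.3 dBm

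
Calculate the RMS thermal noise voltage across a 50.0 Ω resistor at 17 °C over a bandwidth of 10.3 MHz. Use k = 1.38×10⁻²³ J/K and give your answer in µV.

2.87 µV

T = 17 °C + 273.15 = 290.15 K
V_n = √(4kTRB)
4kTRB = 4 × 1.38×10⁻²³ × 290.15 × 5.00×10¹ × 1.03×10⁷ = 8.25×10⁻¹² V²
V_n = √(8.25×10⁻¹²) = 2.87×10⁻⁶ V = 2.87 µV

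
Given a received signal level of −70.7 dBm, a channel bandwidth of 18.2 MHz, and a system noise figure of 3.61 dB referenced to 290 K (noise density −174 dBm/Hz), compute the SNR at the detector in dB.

Noise floor: N = −174 + 10 log₁₀(B) + NF
10 log₁₀(1.82×10⁷) = 72.6 dB
N = −174 + 72.6 + 3.61 = −97.79 dBm
SNR = P_sig − N = −70.7 − (−97.79) = 27.09 dB → 27.1 dB

27.1 dB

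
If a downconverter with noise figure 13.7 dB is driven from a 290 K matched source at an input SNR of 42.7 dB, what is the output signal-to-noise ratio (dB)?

By definition F = SNR_in/SNR_out, so in dB: SNR_out = SNR_in − NF
SNR_out = 42.7 − 13.7 = 29.0 dB

29.0 dB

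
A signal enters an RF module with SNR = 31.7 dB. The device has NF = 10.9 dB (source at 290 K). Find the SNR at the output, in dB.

20.8 dB

By definition F = SNR_in/SNR_out, so in dB: SNR_out = SNR_in − NF
SNR_out = 31.7 − 10.9 = 20.8 dB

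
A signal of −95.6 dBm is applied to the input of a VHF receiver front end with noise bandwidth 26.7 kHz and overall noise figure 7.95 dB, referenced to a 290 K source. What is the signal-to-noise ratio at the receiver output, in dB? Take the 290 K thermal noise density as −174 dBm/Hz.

26.2 dB

Noise floor: N = −174 + 10 log₁₀(B) + NF
10 log₁₀(2.67×10⁴) = 44.27 dB
N = −174 + 44.27 + 7.95 = −121.78 dBm
SNR = P_sig − N = −95.6 − (−121.78) = 26.18 dB → 26.2 dB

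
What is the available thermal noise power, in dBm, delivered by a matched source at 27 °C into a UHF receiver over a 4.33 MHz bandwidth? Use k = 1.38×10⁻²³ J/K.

−107.5 dBm

T = 27 °C + 273.15 = 300.15 K
P_n = kTB = 1.38×10⁻²³ × 300.15 × 4.33×10⁶ = 1.79×10⁻¹⁴ W
In dBm: 10 log₁₀(1.79×10⁻¹⁴ / 10⁻³) = −107.5 dBm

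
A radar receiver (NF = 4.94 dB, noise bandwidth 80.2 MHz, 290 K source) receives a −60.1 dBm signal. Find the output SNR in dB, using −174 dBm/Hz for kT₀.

Noise floor: N = −174 + 10 log₁₀(B) + NF
10 log₁₀(8.02×10⁷) = 79.04 dB
N = −174 + 79.04 + 4.94 = −90.02 dBm
SNR = P_sig − N = −60.1 − (−90.02) = 29.92 dB → 29.9 dB

29.9 dB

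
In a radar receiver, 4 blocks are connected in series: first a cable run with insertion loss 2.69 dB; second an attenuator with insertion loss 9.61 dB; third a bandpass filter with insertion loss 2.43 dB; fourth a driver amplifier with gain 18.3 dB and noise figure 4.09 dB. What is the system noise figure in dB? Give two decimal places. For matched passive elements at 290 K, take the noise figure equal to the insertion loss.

Convert to linear (a loss of L dB is a gain of −L dB): F_i = 10^(NF_i/10), G_i = 10^(G_i,dB/10)
  Stage 1: F_1 = 10^(2.69/10) = 1.858, G_1 = 10^(−2.69/10) = 0.5383
  Stage 2: F_2 = 10^(9.61/10) = 9.141, G_2 = 10^(−9.61/10) = 0.1094
  Stage 3: F_3 = 10^(2.43/10) = 1.750, G_3 = 10^(−2.43/10) = 0.5715
  Stage 4: F_4 = 10^(4.09/10) = 2.564, G_4 = 10^(18.3/10) = 67.61
Friis cascade:
  F = 1.858 + (9.141 − 1)/0.5383 + (1.750 − 1)/0.05888 + (2.564 − 1)/0.03365 = 76.21
NF = 10 log₁₀(76.21) = 18.82 dB

18.82 dB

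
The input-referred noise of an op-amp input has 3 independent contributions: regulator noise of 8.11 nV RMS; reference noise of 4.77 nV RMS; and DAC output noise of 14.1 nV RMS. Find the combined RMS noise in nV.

17.0 nV

Uncorrelated sources add in power (mean-square): V_tot = √(ΣV_i²)
V_tot = √[(8.11×10⁻⁹)² + (4.77×10⁻⁹)² + (1.41×10⁻⁸)²] = 1.70×10⁻⁸ V = 17.0 nV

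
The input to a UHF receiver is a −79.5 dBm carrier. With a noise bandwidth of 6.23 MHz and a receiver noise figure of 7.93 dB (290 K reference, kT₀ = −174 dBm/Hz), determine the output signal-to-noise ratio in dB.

18.6 dB

Noise floor: N = −174 + 10 log₁₀(B) + NF
10 log₁₀(6.23×10⁶) = 67.94 dB
N = −174 + 67.94 + 7.93 = −98.13 dBm
SNR = P_sig − N = −79.5 − (−98.13) = 18.63 dB → 18.6 dB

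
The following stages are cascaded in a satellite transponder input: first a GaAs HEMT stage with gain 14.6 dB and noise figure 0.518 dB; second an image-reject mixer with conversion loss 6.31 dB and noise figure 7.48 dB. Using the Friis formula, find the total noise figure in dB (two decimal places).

1.09 dB

Convert to linear (a loss of L dB is a gain of −L dB): F_i = 10^(NF_i/10), G_i = 10^(G_i,dB/10)
  Stage 1: F_1 = 10^(0.518/10) = 1.127, G_1 = 10^(14.6/10) = 28.84
  Stage 2: F_2 = 10^(7.48/10) = 5.598, G_2 = 10^(−6.31/10) = 0.2339
Friis cascade:
  F = 1.127 + (5.598 − 1)/28.84 = 1.286
NF = 10 log₁₀(1.286) = 1.09 dB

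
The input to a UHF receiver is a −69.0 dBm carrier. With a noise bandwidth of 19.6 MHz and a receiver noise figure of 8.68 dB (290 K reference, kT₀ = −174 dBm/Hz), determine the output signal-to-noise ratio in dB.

23.4 dB

Noise floor: N = −174 + 10 log₁₀(B) + NF
10 log₁₀(1.96×10⁷) = 72.92 dB
N = −174 + 72.92 + 8.68 = −92.40 dBm
SNR = P_sig − N = −69.0 − (−92.40) = 23.40 dB → 23.4 dB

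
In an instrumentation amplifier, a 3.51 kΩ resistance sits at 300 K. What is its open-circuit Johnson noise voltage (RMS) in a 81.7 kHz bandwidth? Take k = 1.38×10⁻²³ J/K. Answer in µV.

2.18 µV

V_n = √(4kTRB)
4kTRB = 4 × 1.38×10⁻²³ × 300 × 3.51×10³ × 8.17×10⁴ = 4.75×10⁻¹² V²
V_n = √(4.75×10⁻¹²) = 2.18×10⁻⁶ V = 2.18 µV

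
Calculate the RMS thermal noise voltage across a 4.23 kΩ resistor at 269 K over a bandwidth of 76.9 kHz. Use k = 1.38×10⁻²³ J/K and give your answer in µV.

V_n = √(4kTRB)
4kTRB = 4 × 1.38×10⁻²³ × 269 × 4.23×10³ × 7.69×10⁴ = 4.83×10⁻¹² V²
V_n = √(4.83×10⁻¹²) = 2.20×10⁻⁶ V = 2.20 µV

2.20 µV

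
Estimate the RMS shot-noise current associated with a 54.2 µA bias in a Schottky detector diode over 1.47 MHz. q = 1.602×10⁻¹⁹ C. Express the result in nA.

5.05 nA

I_n = √(2qI·B)
2qI·B = 2 × 1.602×10⁻¹⁹ × 5.42×10⁻⁵ × 1.47×10⁶ = 2.55×10⁻¹⁷ A²
I_n = √(2.55×10⁻¹⁷) = 5.05×10⁻⁹ A = 5.05 nA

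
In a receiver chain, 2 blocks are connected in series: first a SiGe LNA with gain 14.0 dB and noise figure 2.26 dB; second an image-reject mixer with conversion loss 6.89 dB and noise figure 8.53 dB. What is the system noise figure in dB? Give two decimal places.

Convert to linear (a loss of L dB is a gain of −L dB): F_i = 10^(NF_i/10), G_i = 10^(G_i,dB/10)
  Stage 1: F_1 = 10^(2.26/10) = 1.683, G_1 = 10^(14.0/10) = 25.12
  Stage 2: F_2 = 10^(8.53/10) = 7.129, G_2 = 10^(−6.89/10) = 0.2046
Friis cascade:
  F = 1.683 + (7.129 − 1)/25.12 = 1.927
NF = 10 log₁₀(1.927) = 2.85 dB

2.85 dB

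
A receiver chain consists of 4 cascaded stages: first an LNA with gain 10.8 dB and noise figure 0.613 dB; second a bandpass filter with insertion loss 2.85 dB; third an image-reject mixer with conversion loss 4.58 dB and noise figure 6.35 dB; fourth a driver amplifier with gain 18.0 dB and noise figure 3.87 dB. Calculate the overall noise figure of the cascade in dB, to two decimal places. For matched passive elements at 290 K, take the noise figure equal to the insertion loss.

Convert to linear (a loss of L dB is a gain of −L dB): F_i = 10^(NF_i/10), G_i = 10^(G_i,dB/10)
  Stage 1: F_1 = 10^(0.613/10) = 1.152, G_1 = 10^(10.8/10) = 12.02
  Stage 2: F_2 = 10^(2.85/10) = 1.928, G_2 = 10^(−2.85/10) = 0.5188
  Stage 3: F_3 = 10^(6.35/10) = 4.315, G_3 = 10^(−4.58/10) = 0.3483
  Stage 4: F_4 = 10^(3.87/10) = 2.438, G_4 = 10^(18.0/10) = 63.10
Friis cascade:
  F = 1.152 + (1.928 − 1)/12.02 + (4.315 − 1)/6.237 + (2.438 − 1)/2.173 = 2.422
NF = 10 log₁₀(2.422) = 3.84 dB

3.84 dB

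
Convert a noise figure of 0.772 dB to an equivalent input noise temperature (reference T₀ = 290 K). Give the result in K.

56.4 K

F = 10^(0.772/10) = 1.19454
T_e = (F − 1)·T₀ = (1.19454 − 1) × 290 = 56.4 K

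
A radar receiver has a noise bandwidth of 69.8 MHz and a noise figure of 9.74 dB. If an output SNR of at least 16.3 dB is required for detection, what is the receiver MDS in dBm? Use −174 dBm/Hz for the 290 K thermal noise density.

−69.5 dBm

Sensitivity = −174 + 10 log₁₀(B) + NF + SNR_min
= −174 + 78.44 + 9.74 + 16.3
= −69.52 dBm → −69.5 dBm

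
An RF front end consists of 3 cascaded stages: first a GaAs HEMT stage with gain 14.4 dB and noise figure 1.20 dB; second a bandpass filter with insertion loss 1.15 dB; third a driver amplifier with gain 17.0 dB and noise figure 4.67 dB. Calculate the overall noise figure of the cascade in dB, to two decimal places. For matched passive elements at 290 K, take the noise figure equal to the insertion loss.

1.52 dB

Convert to linear (a loss of L dB is a gain of −L dB): F_i = 10^(NF_i/10), G_i = 10^(G_i,dB/10)
  Stage 1: F_1 = 10^(1.20/10) = 1.318, G_1 = 10^(14.4/10) = 27.54
  Stage 2: F_2 = 10^(1.15/10) = 1.303, G_2 = 10^(−1.15/10) = 0.7674
  Stage 3: F_3 = 10^(4.67/10) = 2.931, G_3 = 10^(17.0/10) = 50.12
Friis cascade:
  F = 1.318 + (1.303 − 1)/27.54 + (2.931 − 1)/21.13 = 1.421
NF = 10 log₁₀(1.421) = 1.52 dB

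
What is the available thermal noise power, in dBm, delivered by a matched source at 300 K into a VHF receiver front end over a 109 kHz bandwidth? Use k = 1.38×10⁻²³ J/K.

P_n = kTB = 1.38×10⁻²³ × 300 × 1.09×10⁵ = 4.51×10⁻¹⁶ W
In dBm: 10 log₁₀(4.51×10⁻¹⁶ / 10⁻³) = −123.5 dBm

−123.5 dBm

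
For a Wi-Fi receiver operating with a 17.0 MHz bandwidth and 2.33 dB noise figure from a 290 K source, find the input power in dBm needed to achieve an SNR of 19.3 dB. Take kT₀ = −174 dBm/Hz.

Sensitivity = −174 + 10 log₁₀(B) + NF + SNR_min
= −174 + 72.3 + 2.33 + 19.3
= −80.07 dBm → −80.1 dBm

−80.1 dBm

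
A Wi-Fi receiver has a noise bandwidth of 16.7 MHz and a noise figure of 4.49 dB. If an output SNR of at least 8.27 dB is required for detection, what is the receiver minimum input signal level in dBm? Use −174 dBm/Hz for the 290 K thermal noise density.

Sensitivity = −174 + 10 log₁₀(B) + NF + SNR_min
= −174 + 72.23 + 4.49 + 8.27
= −89.01 dBm → −89.0 dBm

−89.0 dBm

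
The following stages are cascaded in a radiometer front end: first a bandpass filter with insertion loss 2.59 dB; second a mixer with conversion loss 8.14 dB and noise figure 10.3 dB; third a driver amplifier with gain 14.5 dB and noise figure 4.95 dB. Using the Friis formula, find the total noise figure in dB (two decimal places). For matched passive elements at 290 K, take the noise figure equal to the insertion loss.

16.49 dB

Convert to linear (a loss of L dB is a gain of −L dB): F_i = 10^(NF_i/10), G_i = 10^(G_i,dB/10)
  Stage 1: F_1 = 10^(2.59/10) = 1.816, G_1 = 10^(−2.59/10) = 0.5508
  Stage 2: F_2 = 10^(10.3/10) = 10.72, G_2 = 10^(−8.14/10) = 0.1535
  Stage 3: F_3 = 10^(4.95/10) = 3.126, G_3 = 10^(14.5/10) = 28.18
Friis cascade:
  F = 1.816 + (10.72 − 1)/0.5508 + (3.126 − 1)/0.08453 = 44.61
NF = 10 log₁₀(44.61) = 16.49 dB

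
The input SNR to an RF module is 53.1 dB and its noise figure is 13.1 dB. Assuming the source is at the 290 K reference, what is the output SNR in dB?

By definition F = SNR_in/SNR_out, so in dB: SNR_out = SNR_in − NF
SNR_out = 53.1 − 13.1 = 40.0 dB

40.0 dB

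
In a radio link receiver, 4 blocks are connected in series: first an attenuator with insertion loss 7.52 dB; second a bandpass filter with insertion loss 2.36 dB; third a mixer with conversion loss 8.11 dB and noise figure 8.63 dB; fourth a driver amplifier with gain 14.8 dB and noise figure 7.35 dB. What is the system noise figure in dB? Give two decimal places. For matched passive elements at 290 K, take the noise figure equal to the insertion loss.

Convert to linear (a loss of L dB is a gain of −L dB): F_i = 10^(NF_i/10), G_i = 10^(G_i,dB/10)
  Stage 1: F_1 = 10^(7.52/10) = 5.649, G_1 = 10^(−7.52/10) = 0.1770
  Stage 2: F_2 = 10^(2.36/10) = 1.722, G_2 = 10^(−2.36/10) = 0.5808
  Stage 3: F_3 = 10^(8.63/10) = 7.295, G_3 = 10^(−8.11/10) = 0.1545
  Stage 4: F_4 = 10^(7.35/10) = 5.433, G_4 = 10^(14.8/10) = 30.20
Friis cascade:
  F = 5.649 + (1.722 − 1)/0.1770 + (7.295 − 1)/0.1028 + (5.433 − 1)/0.01589 = 350.0
NF = 10 log₁₀(350.0) = 25.44 dB

25.44 dB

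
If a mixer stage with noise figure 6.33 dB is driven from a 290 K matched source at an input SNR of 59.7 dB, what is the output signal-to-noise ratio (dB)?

53.37 dB

By definition F = SNR_in/SNR_out, so in dB: SNR_out = SNR_in − NF
SNR_out = 59.7 − 6.33 = 53.37 dB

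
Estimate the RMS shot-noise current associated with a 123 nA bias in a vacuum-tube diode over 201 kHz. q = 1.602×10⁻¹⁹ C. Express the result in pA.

89.0 pA

I_n = √(2qI·B)
2qI·B = 2 × 1.602×10⁻¹⁹ × 1.23×10⁻⁷ × 2.01×10⁵ = 7.92×10⁻²¹ A²
I_n = √(7.92×10⁻²¹) = 8.90×10⁻¹¹ A = 89.0 pA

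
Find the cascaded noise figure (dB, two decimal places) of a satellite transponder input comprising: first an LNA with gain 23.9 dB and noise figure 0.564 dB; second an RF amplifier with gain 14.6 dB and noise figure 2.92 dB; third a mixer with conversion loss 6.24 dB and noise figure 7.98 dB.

Convert to linear (a loss of L dB is a gain of −L dB): F_i = 10^(NF_i/10), G_i = 10^(G_i,dB/10)
  Stage 1: F_1 = 10^(0.564/10) = 1.139, G_1 = 10^(23.9/10) = 245.5
  Stage 2: F_2 = 10^(2.92/10) = 1.959, G_2 = 10^(14.6/10) = 28.84
  Stage 3: F_3 = 10^(7.98/10) = 6.281, G_3 = 10^(−6.24/10) = 0.2377
Friis cascade:
  F = 1.139 + (1.959 − 1)/245.5 + (6.281 − 1)/7079 = 1.143
NF = 10 log₁₀(1.143) = 0.58 dB

0.58 dB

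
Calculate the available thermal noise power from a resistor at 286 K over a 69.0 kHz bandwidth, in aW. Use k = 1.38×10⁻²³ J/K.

P_n = kTB = 1.38×10⁻²³ × 286 × 6.90×10⁴ = 2.72×10⁻¹⁶ W = 272 aW

272 aW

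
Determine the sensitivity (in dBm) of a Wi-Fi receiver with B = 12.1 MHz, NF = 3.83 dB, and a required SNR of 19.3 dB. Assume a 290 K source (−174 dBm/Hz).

Sensitivity = −174 + 10 log₁₀(B) + NF + SNR_min
= −174 + 70.83 + 3.83 + 19.3
= −80.04 dBm → −80.0 dBm

−80.0 dBm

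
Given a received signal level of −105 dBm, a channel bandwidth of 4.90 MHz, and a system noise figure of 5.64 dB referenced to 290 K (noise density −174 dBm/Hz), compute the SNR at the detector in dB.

Noise floor: N = −174 + 10 log₁₀(B) + NF
10 log₁₀(4.90×10⁶) = 66.9 dB
N = −174 + 66.9 + 5.64 = −101.46 dBm
SNR = P_sig − N = −105 − (−101.46) = −3.54 dB → −3.5 dB

−3.5 dB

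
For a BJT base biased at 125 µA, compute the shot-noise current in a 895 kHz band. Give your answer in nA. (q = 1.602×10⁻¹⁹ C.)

I_n = √(2qI·B)
2qI·B = 2 × 1.602×10⁻¹⁹ × 1.25×10⁻⁴ × 8.95×10⁵ = 3.58×10⁻¹⁷ A²
I_n = √(3.58×10⁻¹⁷) = 5.99×10⁻⁹ A = 5.99 nA

5.99 nA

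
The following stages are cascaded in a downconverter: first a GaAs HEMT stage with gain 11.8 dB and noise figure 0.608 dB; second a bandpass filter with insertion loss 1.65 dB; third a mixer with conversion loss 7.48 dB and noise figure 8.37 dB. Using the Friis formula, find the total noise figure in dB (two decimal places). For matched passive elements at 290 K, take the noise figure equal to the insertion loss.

2.43 dB

Convert to linear (a loss of L dB is a gain of −L dB): F_i = 10^(NF_i/10), G_i = 10^(G_i,dB/10)
  Stage 1: F_1 = 10^(0.608/10) = 1.150, G_1 = 10^(11.8/10) = 15.14
  Stage 2: F_2 = 10^(1.65/10) = 1.462, G_2 = 10^(−1.65/10) = 0.6839
  Stage 3: F_3 = 10^(8.37/10) = 6.871, G_3 = 10^(−7.48/10) = 0.1786
Friis cascade:
  F = 1.150 + (1.462 − 1)/15.14 + (6.871 − 1)/10.35 = 1.748
NF = 10 log₁₀(1.748) = 2.43 dB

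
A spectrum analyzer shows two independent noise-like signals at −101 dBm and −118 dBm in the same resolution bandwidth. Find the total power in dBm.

−100.9 dBm

Convert to linear, add, convert back:
P₁ = 7.94×10⁻¹⁴ W, P₂ = 1.58×10⁻¹⁵ W
P_tot = 8.10×10⁻¹⁴ W → 10 log₁₀(P_tot / 10⁻³) = −100.9 dBm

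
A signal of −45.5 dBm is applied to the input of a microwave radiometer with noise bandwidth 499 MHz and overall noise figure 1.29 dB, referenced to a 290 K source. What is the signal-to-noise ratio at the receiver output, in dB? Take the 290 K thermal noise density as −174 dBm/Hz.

Noise floor: N = −174 + 10 log₁₀(B) + NF
10 log₁₀(4.99×10⁸) = 86.98 dB
N = −174 + 86.98 + 1.29 = −85.73 dBm
SNR = P_sig − N = −45.5 − (−85.73) = 40.23 dB → 40.2 dB

40.2 dB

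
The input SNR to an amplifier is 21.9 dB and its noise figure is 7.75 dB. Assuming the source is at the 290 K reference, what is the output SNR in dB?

By definition F = SNR_in/SNR_out, so in dB: SNR_out = SNR_in − NF
SNR_out = 21.9 − 7.75 = 14.15 dB

14.15 dB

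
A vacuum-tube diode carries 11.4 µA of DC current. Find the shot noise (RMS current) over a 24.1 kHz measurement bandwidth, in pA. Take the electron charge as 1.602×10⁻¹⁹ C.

297 pA

I_n = √(2qI·B)
2qI·B = 2 × 1.602×10⁻¹⁹ × 1.14×10⁻⁵ × 2.41×10⁴ = 8.80×10⁻²⁰ A²
I_n = √(8.80×10⁻²⁰) = 2.97×10⁻¹⁰ A = 297 pA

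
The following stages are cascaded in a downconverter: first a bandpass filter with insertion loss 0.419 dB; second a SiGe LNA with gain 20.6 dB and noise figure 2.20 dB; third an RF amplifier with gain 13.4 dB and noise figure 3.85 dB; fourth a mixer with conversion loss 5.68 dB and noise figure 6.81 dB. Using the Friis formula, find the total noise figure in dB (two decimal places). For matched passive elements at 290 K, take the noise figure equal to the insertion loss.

Convert to linear (a loss of L dB is a gain of −L dB): F_i = 10^(NF_i/10), G_i = 10^(G_i,dB/10)
  Stage 1: F_1 = 10^(0.419/10) = 1.101, G_1 = 10^(−0.419/10) = 0.9080
  Stage 2: F_2 = 10^(2.20/10) = 1.660, G_2 = 10^(20.6/10) = 114.8
  Stage 3: F_3 = 10^(3.85/10) = 2.427, G_3 = 10^(13.4/10) = 21.88
  Stage 4: F_4 = 10^(6.81/10) = 4.797, G_4 = 10^(−5.68/10) = 0.2704
Friis cascade:
  F = 1.101 + (1.660 − 1)/0.9080 + (2.427 − 1)/104.3 + (4.797 − 1)/2281 = 1.843
NF = 10 log₁₀(1.843) = 2.66 dB

2.66 dB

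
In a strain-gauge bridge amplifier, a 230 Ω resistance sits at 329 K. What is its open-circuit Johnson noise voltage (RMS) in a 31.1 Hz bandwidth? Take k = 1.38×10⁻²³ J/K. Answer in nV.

V_n = √(4kTRB)
4kTRB = 4 × 1.38×10⁻²³ × 329 × 2.30×10² × 3.11×10¹ = 1.30×10⁻¹⁶ V²
V_n = √(1.30×10⁻¹⁶) = 1.14×10⁻⁸ V = 11.4 nV

11.4 nV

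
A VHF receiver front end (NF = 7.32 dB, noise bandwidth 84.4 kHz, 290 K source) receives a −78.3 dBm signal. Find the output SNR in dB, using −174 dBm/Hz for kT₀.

39.1 dB

Noise floor: N = −174 + 10 log₁₀(B) + NF
10 log₁₀(8.44×10⁴) = 49.26 dB
N = −174 + 49.26 + 7.32 = −117.42 dBm
SNR = P_sig − N = −78.3 − (−117.42) = 39.12 dB → 39.1 dB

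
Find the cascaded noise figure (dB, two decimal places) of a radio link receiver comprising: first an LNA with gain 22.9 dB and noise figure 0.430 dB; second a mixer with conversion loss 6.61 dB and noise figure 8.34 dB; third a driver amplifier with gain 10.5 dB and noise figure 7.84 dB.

Convert to linear (a loss of L dB is a gain of −L dB): F_i = 10^(NF_i/10), G_i = 10^(G_i,dB/10)
  Stage 1: F_1 = 10^(0.430/10) = 1.104, G_1 = 10^(22.9/10) = 195.0
  Stage 2: F_2 = 10^(8.34/10) = 6.823, G_2 = 10^(−6.61/10) = 0.2183
  Stage 3: F_3 = 10^(7.84/10) = 6.081, G_3 = 10^(10.5/10) = 11.22
Friis cascade:
  F = 1.104 + (6.823 − 1)/195.0 + (6.081 − 1)/42.56 = 1.253
NF = 10 log₁₀(1.253) = 0.98 dB

0.98 dB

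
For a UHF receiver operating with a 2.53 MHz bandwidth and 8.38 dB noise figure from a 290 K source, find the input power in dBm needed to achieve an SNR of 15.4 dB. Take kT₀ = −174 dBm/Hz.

−86.2 dBm

Sensitivity = −174 + 10 log₁₀(B) + NF + SNR_min
= −174 + 64.03 + 8.38 + 15.4
= −86.19 dBm → −86.2 dBm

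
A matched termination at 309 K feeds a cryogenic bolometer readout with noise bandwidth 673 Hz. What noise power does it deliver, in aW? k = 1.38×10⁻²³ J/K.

P_n = kTB = 1.38×10⁻²³ × 309 × 6.73×10² = 2.87×10⁻¹⁸ W = 2.87 aW

2.87 aW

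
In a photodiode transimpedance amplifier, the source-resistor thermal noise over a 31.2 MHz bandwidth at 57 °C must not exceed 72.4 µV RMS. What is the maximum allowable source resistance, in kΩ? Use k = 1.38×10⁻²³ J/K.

T = 57 °C + 273.15 = 330.15 K
Johnson–Nyquist: V_n = √(4kTRB) ⇒ R = V_n² / (4kTB)
4kTB = 4 × 1.38×10⁻²³ × 330.15 × 3.12×10⁷ = 5.69×10⁻¹³
R = (7.24×10⁻⁵)² / 5.69×10⁻¹³ = 9.22×10³ Ω = 9.22 kΩ

9.22 kΩ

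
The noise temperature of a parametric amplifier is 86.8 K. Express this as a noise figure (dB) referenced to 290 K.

1.14 dB

F = 1 + T_e/T₀ = 1 + 86.8/290 = 1.29931
NF = 10 log₁₀(1.29931) = 1.14 dB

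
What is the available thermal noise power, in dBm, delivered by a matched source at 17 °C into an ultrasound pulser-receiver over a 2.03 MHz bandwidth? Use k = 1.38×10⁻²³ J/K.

−110.9 dBm

T = 17 °C + 273.15 = 290.15 K
P_n = kTB = 1.38×10⁻²³ × 290.15 × 2.03×10⁶ = 8.13×10⁻¹⁵ W
In dBm: 10 log₁₀(8.13×10⁻¹⁵ / 10⁻³) = −110.9 dBm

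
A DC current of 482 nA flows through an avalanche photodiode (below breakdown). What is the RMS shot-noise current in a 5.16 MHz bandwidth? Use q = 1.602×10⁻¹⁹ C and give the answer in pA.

I_n = √(2qI·B)
2qI·B = 2 × 1.602×10⁻¹⁹ × 4.82×10⁻⁷ × 5.16×10⁶ = 7.97×10⁻¹⁹ A²
I_n = √(7.97×10⁻¹⁹) = 8.93×10⁻¹⁰ A = 893 pA

893 pA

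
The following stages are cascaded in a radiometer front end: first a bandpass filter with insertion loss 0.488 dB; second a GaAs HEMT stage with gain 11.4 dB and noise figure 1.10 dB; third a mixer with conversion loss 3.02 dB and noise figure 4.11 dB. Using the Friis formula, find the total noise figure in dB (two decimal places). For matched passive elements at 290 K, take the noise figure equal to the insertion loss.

Convert to linear (a loss of L dB is a gain of −L dB): F_i = 10^(NF_i/10), G_i = 10^(G_i,dB/10)
  Stage 1: F_1 = 10^(0.488/10) = 1.119, G_1 = 10^(−0.488/10) = 0.8937
  Stage 2: F_2 = 10^(1.10/10) = 1.288, G_2 = 10^(11.4/10) = 13.80
  Stage 3: F_3 = 10^(4.11/10) = 2.576, G_3 = 10^(−3.02/10) = 0.4989
Friis cascade:
  F = 1.119 + (1.288 − 1)/0.8937 + (2.576 − 1)/12.34 = 1.569
NF = 10 log₁₀(1.569) = 1.96 dB

1.96 dB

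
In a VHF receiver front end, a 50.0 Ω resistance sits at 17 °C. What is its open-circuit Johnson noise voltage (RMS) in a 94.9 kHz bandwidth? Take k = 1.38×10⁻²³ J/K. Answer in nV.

276 nV

T = 17 °C + 273.15 = 290.15 K
V_n = √(4kTRB)
4kTRB = 4 × 1.38×10⁻²³ × 290.15 × 5.00×10¹ × 9.49×10⁴ = 7.60×10⁻¹⁴ V²
V_n = √(7.60×10⁻¹⁴) = 2.76×10⁻⁷ V = 276 nV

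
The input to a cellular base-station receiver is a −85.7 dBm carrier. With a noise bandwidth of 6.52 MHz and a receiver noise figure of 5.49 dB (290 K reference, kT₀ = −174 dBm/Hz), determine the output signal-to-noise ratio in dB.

14.7 dB

Noise floor: N = −174 + 10 log₁₀(B) + NF
10 log₁₀(6.52×10⁶) = 68.14 dB
N = −174 + 68.14 + 5.49 = −100.37 dBm
SNR = P_sig − N = −85.7 − (−100.37) = 14.67 dB → 14.7 dB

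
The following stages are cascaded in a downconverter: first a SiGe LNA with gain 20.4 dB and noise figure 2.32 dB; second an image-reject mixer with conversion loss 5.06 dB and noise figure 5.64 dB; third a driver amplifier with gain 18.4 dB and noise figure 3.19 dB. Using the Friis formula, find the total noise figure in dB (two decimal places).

2.46 dB

Convert to linear (a loss of L dB is a gain of −L dB): F_i = 10^(NF_i/10), G_i = 10^(G_i,dB/10)
  Stage 1: F_1 = 10^(2.32/10) = 1.706, G_1 = 10^(20.4/10) = 109.6
  Stage 2: F_2 = 10^(5.64/10) = 3.664, G_2 = 10^(−5.06/10) = 0.3119
  Stage 3: F_3 = 10^(3.19/10) = 2.084, G_3 = 10^(18.4/10) = 69.18
Friis cascade:
  F = 1.706 + (3.664 − 1)/109.6 + (2.084 − 1)/34.20 = 1.762
NF = 10 log₁₀(1.762) = 2.46 dB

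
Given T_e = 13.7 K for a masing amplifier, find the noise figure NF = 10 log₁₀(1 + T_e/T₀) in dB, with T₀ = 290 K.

0.200 dB

F = 1 + T_e/T₀ = 1 + 13.7/290 = 1.04724
NF = 10 log₁₀(1.04724) = 0.200 dB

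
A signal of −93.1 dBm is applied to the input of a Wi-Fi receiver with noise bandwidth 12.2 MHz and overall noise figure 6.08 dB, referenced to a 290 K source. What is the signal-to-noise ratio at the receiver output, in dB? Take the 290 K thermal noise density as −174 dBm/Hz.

4.0 dB

Noise floor: N = −174 + 10 log₁₀(B) + NF
10 log₁₀(1.22×10⁷) = 70.86 dB
N = −174 + 70.86 + 6.08 = −97.06 dBm
SNR = P_sig − N = −93.1 − (−97.06) = 3.96 dB → 4.0 dB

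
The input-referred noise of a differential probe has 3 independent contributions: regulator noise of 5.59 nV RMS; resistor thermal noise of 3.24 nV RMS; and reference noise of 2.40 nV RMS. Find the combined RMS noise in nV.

6.89 nV

Uncorrelated sources add in power (mean-square): V_tot = √(ΣV_i²)
V_tot = √[(5.59×10⁻⁹)² + (3.24×10⁻⁹)² + (2.40×10⁻⁹)²] = 6.89×10⁻⁹ V = 6.89 nV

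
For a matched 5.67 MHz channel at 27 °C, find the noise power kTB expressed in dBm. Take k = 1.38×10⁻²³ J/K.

−106.3 dBm

T = 27 °C + 273.15 = 300.15 K
P_n = kTB = 1.38×10⁻²³ × 300.15 × 5.67×10⁶ = 2.35×10⁻¹⁴ W
In dBm: 10 log₁₀(2.35×10⁻¹⁴ / 10⁻³) = −106.3 dBm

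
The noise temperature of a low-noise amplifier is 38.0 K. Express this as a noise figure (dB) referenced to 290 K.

0.535 dB

F = 1 + T_e/T₀ = 1 + 38.0/290 = 1.13103
NF = 10 log₁₀(1.13103) = 0.535 dB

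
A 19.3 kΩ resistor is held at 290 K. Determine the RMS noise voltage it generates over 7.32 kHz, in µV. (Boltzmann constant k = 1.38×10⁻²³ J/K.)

V_n = √(4kTRB)
4kTRB = 4 × 1.38×10⁻²³ × 290 × 1.93×10⁴ × 7.32×10³ = 2.26×10⁻¹² V²
V_n = √(2.26×10⁻¹²) = 1.50×10⁻⁶ V = 1.50 µV

1.50 µV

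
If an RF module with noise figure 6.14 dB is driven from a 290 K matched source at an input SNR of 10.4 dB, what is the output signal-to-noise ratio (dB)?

By definition F = SNR_in/SNR_out, so in dB: SNR_out = SNR_in − NF
SNR_out = 10.4 − 6.14 = 4.26 dB

4.26 dB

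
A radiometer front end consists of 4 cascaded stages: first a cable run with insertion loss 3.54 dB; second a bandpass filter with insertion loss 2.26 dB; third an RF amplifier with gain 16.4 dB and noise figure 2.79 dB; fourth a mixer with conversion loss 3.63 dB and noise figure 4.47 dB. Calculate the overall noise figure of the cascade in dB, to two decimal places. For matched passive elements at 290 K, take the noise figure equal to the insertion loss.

8.68 dB

Convert to linear (a loss of L dB is a gain of −L dB): F_i = 10^(NF_i/10), G_i = 10^(G_i,dB/10)
  Stage 1: F_1 = 10^(3.54/10) = 2.259, G_1 = 10^(−3.54/10) = 0.4426
  Stage 2: F_2 = 10^(2.26/10) = 1.683, G_2 = 10^(−2.26/10) = 0.5943
  Stage 3: F_3 = 10^(2.79/10) = 1.901, G_3 = 10^(16.4/10) = 43.65
  Stage 4: F_4 = 10^(4.47/10) = 2.799, G_4 = 10^(−3.63/10) = 0.4335
Friis cascade:
  F = 2.259 + (1.683 − 1)/0.4426 + (1.901 − 1)/0.2630 + (2.799 − 1)/11.48 = 7.384
NF = 10 log₁₀(7.384) = 8.68 dB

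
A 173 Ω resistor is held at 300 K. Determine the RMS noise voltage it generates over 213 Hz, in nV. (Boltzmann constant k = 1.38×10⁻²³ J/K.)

24.7 nV

V_n = √(4kTRB)
4kTRB = 4 × 1.38×10⁻²³ × 300 × 1.73×10² × 2.13×10² = 6.10×10⁻¹⁶ V²
V_n = √(6.10×10⁻¹⁶) = 2.47×10⁻⁸ V = 24.7 nV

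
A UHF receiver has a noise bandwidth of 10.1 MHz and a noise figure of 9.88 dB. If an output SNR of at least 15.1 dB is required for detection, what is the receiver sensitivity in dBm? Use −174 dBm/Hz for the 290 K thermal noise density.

Sensitivity = −174 + 10 log₁₀(B) + NF + SNR_min
= −174 + 70.04 + 9.88 + 15.1
= −78.98 dBm → −79.0 dBm

−79.0 dBm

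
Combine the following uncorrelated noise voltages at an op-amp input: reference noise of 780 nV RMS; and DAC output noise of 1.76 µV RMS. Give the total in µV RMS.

Uncorrelated sources add in power (mean-square): V_tot = √(ΣV_i²)
V_tot = √[(7.80×10⁻⁷)² + (1.76×10⁻⁶)²] = 1.93×10⁻⁶ V = 1.93 µV

1.93 µV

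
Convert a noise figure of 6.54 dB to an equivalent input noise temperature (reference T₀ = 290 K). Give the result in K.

F = 10^(6.54/10) = 4.50817
T_e = (F − 1)·T₀ = (4.50817 − 1) × 290 = 1017 K

1017 K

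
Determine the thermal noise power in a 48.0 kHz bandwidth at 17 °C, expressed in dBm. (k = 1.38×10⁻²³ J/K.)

−127.2 dBm

T = 17 °C + 273.15 = 290.15 K
P_n = kTB = 1.38×10⁻²³ × 290.15 × 4.80×10⁴ = 1.92×10⁻¹⁶ W
In dBm: 10 log₁₀(1.92×10⁻¹⁶ / 10⁻³) = −127.2 dBm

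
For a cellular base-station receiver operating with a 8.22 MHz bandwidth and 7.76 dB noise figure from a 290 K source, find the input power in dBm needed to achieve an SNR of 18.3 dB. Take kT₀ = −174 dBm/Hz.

−78.8 dBm

Sensitivity = −174 + 10 log₁₀(B) + NF + SNR_min
= −174 + 69.15 + 7.76 + 18.3
= −78.79 dBm → −78.8 dBm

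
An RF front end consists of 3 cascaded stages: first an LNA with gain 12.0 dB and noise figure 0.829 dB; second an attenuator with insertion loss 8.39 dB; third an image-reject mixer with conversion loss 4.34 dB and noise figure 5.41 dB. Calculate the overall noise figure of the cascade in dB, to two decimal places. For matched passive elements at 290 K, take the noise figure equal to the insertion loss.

4.25 dB

Convert to linear (a loss of L dB is a gain of −L dB): F_i = 10^(NF_i/10), G_i = 10^(G_i,dB/10)
  Stage 1: F_1 = 10^(0.829/10) = 1.210, G_1 = 10^(12.0/10) = 15.85
  Stage 2: F_2 = 10^(8.39/10) = 6.902, G_2 = 10^(−8.39/10) = 0.1449
  Stage 3: F_3 = 10^(5.41/10) = 3.475, G_3 = 10^(−4.34/10) = 0.3681
Friis cascade:
  F = 1.210 + (6.902 − 1)/15.85 + (3.475 − 1)/2.296 = 2.661
NF = 10 log₁₀(2.661) = 4.25 dB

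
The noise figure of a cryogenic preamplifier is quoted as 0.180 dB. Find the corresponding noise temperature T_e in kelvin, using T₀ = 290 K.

12.3 K

F = 10^(0.180/10) = 1.04232
T_e = (F − 1)·T₀ = (1.04232 − 1) × 290 = 12.3 K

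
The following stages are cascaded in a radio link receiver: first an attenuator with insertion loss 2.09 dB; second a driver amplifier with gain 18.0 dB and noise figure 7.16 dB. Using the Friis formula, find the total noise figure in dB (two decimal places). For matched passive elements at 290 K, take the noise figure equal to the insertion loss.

9.25 dB

Convert to linear (a loss of L dB is a gain of −L dB): F_i = 10^(NF_i/10), G_i = 10^(G_i,dB/10)
  Stage 1: F_1 = 10^(2.09/10) = 1.618, G_1 = 10^(−2.09/10) = 0.6180
  Stage 2: F_2 = 10^(7.16/10) = 5.200, G_2 = 10^(18.0/10) = 63.10
Friis cascade:
  F = 1.618 + (5.200 − 1)/0.6180 = 8.414
NF = 10 log₁₀(8.414) = 9.25 dB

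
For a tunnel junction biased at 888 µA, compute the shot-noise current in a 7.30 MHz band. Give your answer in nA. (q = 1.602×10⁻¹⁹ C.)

45.6 nA

I_n = √(2qI·B)
2qI·B = 2 × 1.602×10⁻¹⁹ × 8.88×10⁻⁴ × 7.30×10⁶ = 2.08×10⁻¹⁵ A²
I_n = √(2.08×10⁻¹⁵) = 4.56×10⁻⁸ A = 45.6 nA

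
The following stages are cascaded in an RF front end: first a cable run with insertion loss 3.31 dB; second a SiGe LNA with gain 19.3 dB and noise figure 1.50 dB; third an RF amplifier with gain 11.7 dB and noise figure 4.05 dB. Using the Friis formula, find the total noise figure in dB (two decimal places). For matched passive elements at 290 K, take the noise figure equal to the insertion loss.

4.87 dB

Convert to linear (a loss of L dB is a gain of −L dB): F_i = 10^(NF_i/10), G_i = 10^(G_i,dB/10)
  Stage 1: F_1 = 10^(3.31/10) = 2.143, G_1 = 10^(−3.31/10) = 0.4667
  Stage 2: F_2 = 10^(1.50/10) = 1.413, G_2 = 10^(19.3/10) = 85.11
  Stage 3: F_3 = 10^(4.05/10) = 2.541, G_3 = 10^(11.7/10) = 14.79
Friis cascade:
  F = 2.143 + (1.413 − 1)/0.4667 + (2.541 − 1)/39.72 = 3.066
NF = 10 log₁₀(3.066) = 4.87 dB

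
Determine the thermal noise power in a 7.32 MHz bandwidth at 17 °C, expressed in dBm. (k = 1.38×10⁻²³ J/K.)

−105.3 dBm

T = 17 °C + 273.15 = 290.15 K
P_n = kTB = 1.38×10⁻²³ × 290.15 × 7.32×10⁶ = 2.93×10⁻¹⁴ W
In dBm: 10 log₁₀(2.93×10⁻¹⁴ / 10⁻³) = −105.3 dBm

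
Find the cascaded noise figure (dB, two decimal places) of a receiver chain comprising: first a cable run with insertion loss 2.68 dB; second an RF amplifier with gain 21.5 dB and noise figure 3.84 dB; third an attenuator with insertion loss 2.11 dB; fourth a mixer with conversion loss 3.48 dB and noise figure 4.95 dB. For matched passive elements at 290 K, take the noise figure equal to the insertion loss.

6.57 dB

Convert to linear (a loss of L dB is a gain of −L dB): F_i = 10^(NF_i/10), G_i = 10^(G_i,dB/10)
  Stage 1: F_1 = 10^(2.68/10) = 1.854, G_1 = 10^(−2.68/10) = 0.5395
  Stage 2: F_2 = 10^(3.84/10) = 2.421, G_2 = 10^(21.5/10) = 141.3
  Stage 3: F_3 = 10^(2.11/10) = 1.626, G_3 = 10^(−2.11/10) = 0.6152
  Stage 4: F_4 = 10^(4.95/10) = 3.126, G_4 = 10^(−3.48/10) = 0.4487
Friis cascade:
  F = 1.854 + (2.421 − 1)/0.5395 + (1.626 − 1)/76.21 + (3.126 − 1)/46.88 = 4.541
NF = 10 log₁₀(4.541) = 6.57 dB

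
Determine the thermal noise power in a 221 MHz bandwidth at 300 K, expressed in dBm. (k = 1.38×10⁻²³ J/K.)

−90.4 dBm

P_n = kTB = 1.38×10⁻²³ × 300 × 2.21×10⁸ = 9.15×10⁻¹³ W
In dBm: 10 log₁₀(9.15×10⁻¹³ / 10⁻³) = −90.4 dBm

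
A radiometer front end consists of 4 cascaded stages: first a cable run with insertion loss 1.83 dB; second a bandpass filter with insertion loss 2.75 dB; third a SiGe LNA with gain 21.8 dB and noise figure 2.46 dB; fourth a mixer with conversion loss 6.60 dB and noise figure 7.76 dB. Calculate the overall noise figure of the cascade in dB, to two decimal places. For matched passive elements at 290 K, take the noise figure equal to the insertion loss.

7.12 dB

Convert to linear (a loss of L dB is a gain of −L dB): F_i = 10^(NF_i/10), G_i = 10^(G_i,dB/10)
  Stage 1: F_1 = 10^(1.83/10) = 1.524, G_1 = 10^(−1.83/10) = 0.6561
  Stage 2: F_2 = 10^(2.75/10) = 1.884, G_2 = 10^(−2.75/10) = 0.5309
  Stage 3: F_3 = 10^(2.46/10) = 1.762, G_3 = 10^(21.8/10) = 151.4
  Stage 4: F_4 = 10^(7.76/10) = 5.970, G_4 = 10^(−6.60/10) = 0.2188
Friis cascade:
  F = 1.524 + (1.884 − 1)/0.6561 + (1.762 − 1)/0.3483 + (5.970 − 1)/52.72 = 5.153
NF = 10 log₁₀(5.153) = 7.12 dB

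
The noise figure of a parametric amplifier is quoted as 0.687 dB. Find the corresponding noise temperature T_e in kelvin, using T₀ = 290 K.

F = 10^(0.687/10) = 1.17139
T_e = (F − 1)·T₀ = (1.17139 − 1) × 290 = 49.7 K

49.7 K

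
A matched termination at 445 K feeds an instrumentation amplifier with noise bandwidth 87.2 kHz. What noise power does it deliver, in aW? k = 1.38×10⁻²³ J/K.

535 aW

P_n = kTB = 1.38×10⁻²³ × 445 × 8.72×10⁴ = 5.35×10⁻¹⁶ W = 535 aW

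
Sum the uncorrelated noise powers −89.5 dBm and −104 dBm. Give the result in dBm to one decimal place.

Convert to linear, add, convert back:
P₁ = 1.12×10⁻¹² W, P₂ = 3.98×10⁻¹⁴ W
P_tot = 1.16×10⁻¹² W → 10 log₁₀(P_tot / 10⁻³) = −89.3 dBm

−89.3 dBm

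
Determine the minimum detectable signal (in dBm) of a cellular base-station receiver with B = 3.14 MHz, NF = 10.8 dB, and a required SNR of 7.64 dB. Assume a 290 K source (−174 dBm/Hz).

−90.6 dBm

Sensitivity = −174 + 10 log₁₀(B) + NF + SNR_min
= −174 + 64.97 + 10.8 + 7.64
= −90.59 dBm → −90.6 dBm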